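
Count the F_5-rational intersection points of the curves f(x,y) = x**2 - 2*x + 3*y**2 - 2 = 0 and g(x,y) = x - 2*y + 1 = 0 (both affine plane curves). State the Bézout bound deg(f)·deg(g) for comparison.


Common zeros: {(0, 3), (1, 1)}; count = 2; Bézout bound = 2.

deg(f) = 2, deg(g) = 1, so Bézout bound = 2.
Scan x ∈ F_5. For each x, list the y ∈ F_5 with f(x, y) ≡ 0 and those with g(x, y) ≡ 0 (mod 5); the common zeros in that column are the intersection.
  x = 0: f ≡ 0 at y ∈ {2, 3}; g ≡ 0 at y ∈ {3}; common: {3}.
  x = 1: f ≡ 0 at y ∈ {1, 4}; g ≡ 0 at y ∈ {1}; common: {1}.
  x = 2: f ≡ 0 at y ∈ {2, 3}; g ≡ 0 at y ∈ {4}; common: ∅.
  x = 3: f ≡ 0 at y ∈ ∅; g ≡ 0 at y ∈ {2}; common: ∅.
  x = 4: f ≡ 0 at y ∈ ∅; g ≡ 0 at y ∈ {0}; common: ∅.
Collecting: common zeros = {(0, 3), (1, 1)}, so the count is 2.
Comparison with the Bézout bound: 2 ≤ 2 = deg(f)·deg(g), as expected for curves with no common component (the bound is attained).


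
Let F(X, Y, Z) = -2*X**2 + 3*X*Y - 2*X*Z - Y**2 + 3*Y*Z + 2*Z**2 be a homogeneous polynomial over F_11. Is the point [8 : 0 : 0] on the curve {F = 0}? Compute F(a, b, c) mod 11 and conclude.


F(8,0,0) ≡ 4 (mod 11); P is NOT on the curve.

Evaluate F(8, 0, 0) term-by-term (mod 11).
  -2*X**2 ↦ -2·64·1·1 = -128
  3*X*Y ↦ 3·8·0·1 = 0
  -2*X*Z ↦ -2·8·1·0 = 0
  -Y**2 ↦ -1·1·0·1 = 0
  3*Y*Z ↦ 3·1·0·0 = 0
  2*Z**2 ↦ 2·1·1·0 = 0
Sum: F(8, 0, 0) = (-128) + (0) + (0) + (0) + (0) + (0) = -128.
Reducing mod 11: -128 ≡ 4 (mod 11).
Since F(a, b, c) ≡ 4 ≠ 0 (mod 11), P does NOT lie on the curve.


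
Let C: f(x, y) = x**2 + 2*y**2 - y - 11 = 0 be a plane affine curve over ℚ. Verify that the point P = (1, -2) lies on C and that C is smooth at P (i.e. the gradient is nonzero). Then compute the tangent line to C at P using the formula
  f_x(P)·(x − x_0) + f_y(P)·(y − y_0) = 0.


Tangent line at P: 2*x - 9*y - 20 = 0.

Step 1: f(1, -2) = 0, so P lies on C.
Step 2: partial derivatives
  f_x(x, y) = 2*x, f_y(x, y) = 4*y - 1.
  f_x(P) = 2, f_y(P) = -9 (gradient nonzero, so P is smooth).
Step 3: tangent line at P: 2·(x − 1) + -9·(y − -2) = 0.
Expanding: 2*x - 9*y - 20 = 0.


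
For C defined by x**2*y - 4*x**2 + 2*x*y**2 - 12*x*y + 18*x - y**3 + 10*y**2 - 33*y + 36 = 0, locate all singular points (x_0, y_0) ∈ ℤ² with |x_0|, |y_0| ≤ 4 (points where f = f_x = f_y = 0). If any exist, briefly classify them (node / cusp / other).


Singular points: {(0, 3)}; classification: node.

Compute partial derivatives:
  f_x = 2*x*y - 8*x + 2*y**2 - 12*y + 18.
  f_y = x**2 + 4*x*y - 12*x - 3*y**2 + 20*y - 33.
Scan x_0 ∈ {−4, ..., 4}. For each x_0, f_y(x_0, y) is a polynomial in y; find its integer roots y ∈ {−4, ..., 4}, then test f_x and f at those candidates.
  x = -4: f_y(-4, y) = -3*y**2 + 4*y + 31; no integer root y with |y| ≤ 4.
  x = -3: f_y(-3, y) = -3*y**2 + 8*y + 12; no integer root y with |y| ≤ 4.
  x = -2: f_y(-2, y) = -3*y**2 + 12*y - 5; no integer root y with |y| ≤ 4.
  x = -1: f_y(-1, y) = -3*y**2 + 16*y - 20; vanishes at y ∈ {2}. (-1, 2): f_x = 6 ≠ 0.
  x = 0: f_y(0, y) = -3*y**2 + 20*y - 33; vanishes at y ∈ {3}. (0, 3): f_x = 0, f = 0 — SINGULAR.
  x = 1: f_y(1, y) = -3*y**2 + 24*y - 44; no integer root y with |y| ≤ 4.
  x = 2: f_y(2, y) = -3*y**2 + 28*y - 53; no integer root y with |y| ≤ 4.
  x = 3: f_y(3, y) = -3*y**2 + 32*y - 60; no integer root y with |y| ≤ 4.
  x = 4: f_y(4, y) = -3*y**2 + 36*y - 65; no integer root y with |y| ≤ 4.
Only singular point on the grid: (0, 3).
Classify: substitute x = 0 + u, y = 3 + v and expand: f = u**2*v - u**2 + 2*u*v**2 - v**3 + v**2.
No constant or linear terms (consistent with a singular point). Quadratic part: -u**2 + v**2. Cubic part: u**2*v + 2*u*v**2 - v**3.
The quadratic part v**2 - u**2 = (v − u)(v + u) splits into two distinct linear factors, so there are two distinct tangent lines y − 3 = ±(x − 0) — this is a node (ordinary double point).
Classification: node.


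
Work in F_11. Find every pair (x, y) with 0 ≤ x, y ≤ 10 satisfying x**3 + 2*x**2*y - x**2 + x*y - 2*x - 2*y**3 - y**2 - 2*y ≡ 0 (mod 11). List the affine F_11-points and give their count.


Affine F_11-points: {(0, 0), (2, 0), (3, 8), (4, 2), (5, 2), (8, 9), (9, 7), (9, 10), (10, 0), (10, 2), (10, 3)}; count = 11.

For each of the 121 pairs (x, y) ∈ F_11², evaluate f(x, y) mod 11. Record the zeros.
  x = 0: [0↦0, 1↦6, 2↦9, 3↦8, 4↦2, 5↦1, 6↦4, 7↦10, 8↦7, 9↦5, 10↦3]  zeros at y ∈ {0}
  x = 1: [0↦9, 1↦7, 2↦2, 3↦4, 4↦1, 5↦3, 6↦9, 7↦7, 8↦7, 9↦8, 10↦9]  zeros at y ∈ ∅
  x = 2: [0↦0, 1↦5, 2↦7, 3↦5, 4↦9, 5↦7, 6↦9, 7↦3, 8↦10, 9↦7, 10↦4]  zeros at y ∈ {0}
  x = 3: [0↦1, 1↦6, 2↦8, 3↦6, 4↦10, 5↦8, 6↦10, 7↦4, 8↦0, 9↦8, 10↦5]  zeros at y ∈ {8}
  x = 4: [0↦7, 1↦5, 2↦0, 3↦2, 4↦10, 5↦1, 6↦7, 7↦5, 8↦5, 9↦6, 10↦7]  zeros at y ∈ {2}
  x = 5: [0↦2, 1↦8, 2↦0, 3↦10, 4↦4, 5↦3, 6↦6, 7↦1, 8↦9, 9↦7, 10↦5]  zeros at y ∈ {2}
  x = 6: [0↦3, 1↦10, 2↦3, 3↦3, 4↦9, 5↦9, 6↦2, 7↦9, 8↦7, 9↦6, 10↦5]  zeros at y ∈ ∅
  x = 7: [0↦5, 1↦6, 2↦4, 3↦9, 4↦9, 5↦3, 6↦1, 7↦2, 8↦5, 9↦9, 10↦2]  zeros at y ∈ ∅
  x = 8: [0↦3, 1↦2, 2↦9, 3↦1, 4↦10, 5↦2, 6↦9, 7↦8, 8↦9, 9↦0, 10↦2]  zeros at y ∈ {9}
  x = 9: [0↦3, 1↦4, 2↦2, 3↦7, 4↦7, 5↦1, 6↦10, 7↦0, 8↦3, 9↦7, 10↦0]  zeros at y ∈ {7, 10}
  x = 10: [0↦0, 1↦7, 2↦0, 3↦0, 4↦6, 5↦6, 6↦10, 7↦6, 8↦4, 9↦3, 10↦2]  zeros at y ∈ {0, 2, 3}
Collecting zeros: affine points = {(0, 0), (2, 0), (3, 8), (4, 2), (5, 2), (8, 9), (9, 7), (9, 10), (10, 0), (10, 2), (10, 3)}.
Total count |C(F_11)_aff| = 11.


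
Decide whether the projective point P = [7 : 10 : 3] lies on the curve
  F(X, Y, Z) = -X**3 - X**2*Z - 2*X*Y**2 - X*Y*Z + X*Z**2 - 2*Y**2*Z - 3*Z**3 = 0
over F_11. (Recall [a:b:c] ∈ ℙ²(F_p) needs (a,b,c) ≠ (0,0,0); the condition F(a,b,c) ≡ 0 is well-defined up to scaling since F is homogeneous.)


F(7,10,3) ≡ 10 (mod 11); P is NOT on the curve.

Evaluate F(7, 10, 3) term-by-term (mod 11).
  -X**3 ↦ -1·343·1·1 = -343
  -X**2*Z ↦ -1·49·1·3 = -147
  -2*X*Y**2 ↦ -2·7·100·1 = -1400
  -X*Y*Z ↦ -1·7·10·3 = -210
  X*Z**2 ↦ 1·7·1·9 = 63
  -2*Y**2*Z ↦ -2·1·100·3 = -600
  -3*Z**3 ↦ -3·1·1·27 = -81
Sum: F(7, 10, 3) = (-343) + (-147) + (-1400) + (-210) + (63) + (-600) + (-81) = -2718.
Reducing mod 11: -2718 ≡ 10 (mod 11).
Since F(a, b, c) ≡ 10 ≠ 0 (mod 11), P does NOT lie on the curve.


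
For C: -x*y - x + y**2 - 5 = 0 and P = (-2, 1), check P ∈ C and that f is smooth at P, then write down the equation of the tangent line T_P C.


Tangent line at P: -2*x + 4*y - 8 = 0.

Step 1: f(-2, 1) = 0, so P lies on C.
Step 2: partial derivatives
  f_x(x, y) = -y - 1, f_y(x, y) = -x + 2*y.
  f_x(P) = -2, f_y(P) = 4 (gradient nonzero, so P is smooth).
Step 3: tangent line at P: -2·(x − -2) + 4·(y − 1) = 0.
Expanding: -2*x + 4*y - 8 = 0.


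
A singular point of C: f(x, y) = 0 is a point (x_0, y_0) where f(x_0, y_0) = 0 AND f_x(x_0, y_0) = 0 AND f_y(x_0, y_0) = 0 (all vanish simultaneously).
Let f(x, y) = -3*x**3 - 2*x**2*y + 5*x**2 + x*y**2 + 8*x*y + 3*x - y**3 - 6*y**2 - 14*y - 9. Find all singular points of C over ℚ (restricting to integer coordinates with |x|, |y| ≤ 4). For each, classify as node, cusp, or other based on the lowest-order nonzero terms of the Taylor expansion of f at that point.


Singular points: {(1, -2)}; classification: cusp.

Compute partial derivatives:
  f_x = -9*x**2 - 4*x*y + 10*x + y**2 + 8*y + 3.
  f_y = -2*x**2 + 2*x*y + 8*x - 3*y**2 - 12*y - 14.
Scan x_0 ∈ {−4, ..., 4}. For each x_0, f_y(x_0, y) is a polynomial in y; find its integer roots y ∈ {−4, ..., 4}, then test f_x and f at those candidates.
  x = -4: f_y(-4, y) = -3*y**2 - 20*y - 78; no integer root y with |y| ≤ 4.
  x = -3: f_y(-3, y) = -3*y**2 - 18*y - 56; no integer root y with |y| ≤ 4.
  x = -2: f_y(-2, y) = -3*y**2 - 16*y - 38; no integer root y with |y| ≤ 4.
  x = -1: f_y(-1, y) = -3*y**2 - 14*y - 24; no integer root y with |y| ≤ 4.
  x = 0: f_y(0, y) = -3*y**2 - 12*y - 14; no integer root y with |y| ≤ 4.
  x = 1: f_y(1, y) = -3*y**2 - 10*y - 8; vanishes at y ∈ {-2}. (1, -2): f_x = 0, f = 0 — SINGULAR.
  x = 2: f_y(2, y) = -3*y**2 - 8*y - 6; no integer root y with |y| ≤ 4.
  x = 3: f_y(3, y) = -3*y**2 - 6*y - 8; no integer root y with |y| ≤ 4.
  x = 4: f_y(4, y) = -3*y**2 - 4*y - 14; no integer root y with |y| ≤ 4.
Only singular point on the grid: (1, -2).
Classify: substitute x = 1 + u, y = -2 + v and expand: f = -3*u**3 - 2*u**2*v + u*v**2 - v**3 + v**2.
No constant or linear terms (consistent with a singular point). Quadratic part: v**2. Cubic part: -3*u**3 - 2*u**2*v + u*v**2 - v**3.
The quadratic part v**2 is a perfect square, so there is a single (double) tangent line v = 0, i.e. y = -2. Restricting the cubic part to that line (v = 0) leaves -3*u**3 ≠ 0, so f is not divisible by v and the branch is v² ≈ 3*u**3 to lowest order — this is a cusp.
Classification: cusp.


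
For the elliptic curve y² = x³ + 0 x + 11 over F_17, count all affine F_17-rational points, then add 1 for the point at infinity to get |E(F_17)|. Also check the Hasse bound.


Affine points = {(2, 6), (2, 11), (3, 2), (3, 15), (5, 0), (8, 8), (8, 9), (9, 3), (9, 14), (10, 5), (10, 12), (11, 4), (11, 13), (13, 7), (13, 10), (14, 1), (14, 16)}; affine count = 17; |E(F_17)| = 18.

Discriminant check: Δ ∝ 4a³ + 27b² = 4·0³ + 27·11² = 4·0 + 27·121 ≡ 3 (mod 17). Nonzero ⇒ E is nonsingular.
For each x ∈ F_17, compute rhs = x³ + 0·x + 11 mod 17, then count y ∈ F_17 with y² ≡ rhs.
  x = 0: rhs = 11, matching y values: none (0 points).
  x = 1: rhs = 12, matching y values: none (0 points).
  x = 2: rhs = 2, matching y values: 6, 11 (2 points).
  x = 3: rhs = 4, matching y values: 2, 15 (2 points).
  x = 4: rhs = 7, matching y values: none (0 points).
  x = 5: rhs = 0, matching y values: 0 (1 points).
  x = 6: rhs = 6, matching y values: none (0 points).
  x = 7: rhs = 14, matching y values: none (0 points).
  x = 8: rhs = 13, matching y values: 8, 9 (2 points).
  x = 9: rhs = 9, matching y values: 3, 14 (2 points).
  x = 10: rhs = 8, matching y values: 5, 12 (2 points).
  x = 11: rhs = 16, matching y values: 4, 13 (2 points).
  x = 12: rhs = 5, matching y values: none (0 points).
  x = 13: rhs = 15, matching y values: 7, 10 (2 points).
  x = 14: rhs = 1, matching y values: 1, 16 (2 points).
  x = 15: rhs = 3, matching y values: none (0 points).
  x = 16: rhs = 10, matching y values: none (0 points).
Total affine count: 17.
Full point count |E(F_17)| = 17 + 1 = 18.
Hasse bound: |18 − (17+1)| = |0| = 0 ≤ 2√17 ≈ 8.2462 ✓.


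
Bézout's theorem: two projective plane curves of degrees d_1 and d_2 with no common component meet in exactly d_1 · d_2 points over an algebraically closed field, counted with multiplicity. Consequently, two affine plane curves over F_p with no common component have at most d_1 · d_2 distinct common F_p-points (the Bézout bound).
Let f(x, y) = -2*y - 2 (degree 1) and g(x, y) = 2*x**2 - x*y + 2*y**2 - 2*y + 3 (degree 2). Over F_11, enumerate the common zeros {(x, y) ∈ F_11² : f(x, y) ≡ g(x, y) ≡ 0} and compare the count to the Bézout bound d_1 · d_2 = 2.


Common zeros: {(8, 10)}; count = 1; Bézout bound = 2.

deg(f) = 1, deg(g) = 2, so Bézout bound = 2.
Scan x ∈ F_11. For each x, list the y ∈ F_11 with f(x, y) ≡ 0 and those with g(x, y) ≡ 0 (mod 11); the common zeros in that column are the intersection.
  x = 0: f ≡ 0 at y ∈ {10}; g ≡ 0 at y ∈ ∅; common: ∅.
  x = 1: f ≡ 0 at y ∈ {10}; g ≡ 0 at y ∈ ∅; common: ∅.
  x = 2: f ≡ 0 at y ∈ {10}; g ≡ 0 at y ∈ {0, 2}; common: ∅.
  x = 3: f ≡ 0 at y ∈ {10}; g ≡ 0 at y ∈ {4}; common: ∅.
  x = 4: f ≡ 0 at y ∈ {10}; g ≡ 0 at y ∈ {5, 9}; common: ∅.
  x = 5: f ≡ 0 at y ∈ {10}; g ≡ 0 at y ∈ ∅; common: ∅.
  x = 6: f ≡ 0 at y ∈ {10}; g ≡ 0 at y ∈ {6, 9}; common: ∅.
  x = 7: f ≡ 0 at y ∈ {10}; g ≡ 0 at y ∈ ∅; common: ∅.
  x = 8: f ≡ 0 at y ∈ {10}; g ≡ 0 at y ∈ {6, 10}; common: {10}.
  x = 9: f ≡ 0 at y ∈ {10}; g ≡ 0 at y ∈ {0}; common: ∅.
  x = 10: f ≡ 0 at y ∈ {10}; g ≡ 0 at y ∈ {2, 4}; common: ∅.
Collecting: common zeros = {(8, 10)}, so the count is 1.
Comparison with the Bézout bound: 1 ≤ 2 = deg(f)·deg(g), as expected for curves with no common component (the affine F_11-count falls short of the bound because intersections may lie at infinity, over extension fields, or carry multiplicity).


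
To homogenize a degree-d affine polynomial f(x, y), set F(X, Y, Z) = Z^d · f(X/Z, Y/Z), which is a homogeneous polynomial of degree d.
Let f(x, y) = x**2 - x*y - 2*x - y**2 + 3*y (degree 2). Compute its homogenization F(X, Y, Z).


F(X, Y, Z) = X**2 - X*Y - 2*X*Z - Y**2 + 3*Y*Z

deg(f) = 2.
Substitute x = X/Z, y = Y/Z into f, then multiply by Z^2.
  monomial 1·x^2·y^0 ↦ 1·X^2·Y^0·Z^0.
  monomial -1·x^1·y^1 ↦ -1·X^1·Y^1·Z^0.
  monomial -2·x^1·y^0 ↦ -2·X^1·Y^0·Z^1.
  monomial -1·x^0·y^2 ↦ -1·X^0·Y^2·Z^0.
  monomial 3·x^0·y^1 ↦ 3·X^0·Y^1·Z^1.
Collecting: F(X, Y, Z) = X**2 - X*Y - 2*X*Z - Y**2 + 3*Y*Z.


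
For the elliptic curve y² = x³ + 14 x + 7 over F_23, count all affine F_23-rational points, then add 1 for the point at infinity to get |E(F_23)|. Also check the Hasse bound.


Affine points = {(4, 9), (4, 14), (5, 8), (5, 15), (6, 10), (6, 13), (14, 7), (14, 16), (15, 2), (15, 21), (16, 7), (16, 16), (17, 11), (17, 12), (19, 5), (19, 18)}; affine count = 16; |E(F_23)| = 17.

Discriminant check: Δ ∝ 4a³ + 27b² = 4·14³ + 27·7² = 4·2744 + 27·49 ≡ 17 (mod 23). Nonzero ⇒ E is nonsingular.
For each x ∈ F_23, compute rhs = x³ + 14·x + 7 mod 23, then count y ∈ F_23 with y² ≡ rhs.
  x = 0: rhs = 7, matching y values: none (0 points).
  x = 1: rhs = 22, matching y values: none (0 points).
  x = 2: rhs = 20, matching y values: none (0 points).
  x = 3: rhs = 7, matching y values: none (0 points).
  x = 4: rhs = 12, matching y values: 9, 14 (2 points).
  x = 5: rhs = 18, matching y values: 8, 15 (2 points).
  x = 6: rhs = 8, matching y values: 10, 13 (2 points).
  x = 7: rhs = 11, matching y values: none (0 points).
  x = 8: rhs = 10, matching y values: none (0 points).
  x = 9: rhs = 11, matching y values: none (0 points).
  x = 10: rhs = 20, matching y values: none (0 points).
  x = 11: rhs = 20, matching y values: none (0 points).
  x = 12: rhs = 17, matching y values: none (0 points).
  x = 13: rhs = 17, matching y values: none (0 points).
  x = 14: rhs = 3, matching y values: 7, 16 (2 points).
  x = 15: rhs = 4, matching y values: 2, 21 (2 points).
  x = 16: rhs = 3, matching y values: 7, 16 (2 points).
  x = 17: rhs = 6, matching y values: 11, 12 (2 points).
  x = 18: rhs = 19, matching y values: none (0 points).
  x = 19: rhs = 2, matching y values: 5, 18 (2 points).
  x = 20: rhs = 7, matching y values: none (0 points).
  x = 21: rhs = 17, matching y values: none (0 points).
  x = 22: rhs = 15, matching y values: none (0 points).
Total affine count: 16.
Full point count |E(F_23)| = 16 + 1 = 17.
Hasse bound: |17 − (23+1)| = |-7| = 7 ≤ 2√23 ≈ 9.5917 ✓.


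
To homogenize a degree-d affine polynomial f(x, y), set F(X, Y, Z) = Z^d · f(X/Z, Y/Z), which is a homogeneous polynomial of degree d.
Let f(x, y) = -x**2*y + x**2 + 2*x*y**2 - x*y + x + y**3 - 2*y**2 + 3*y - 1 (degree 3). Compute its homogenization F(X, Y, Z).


F(X, Y, Z) = -X**2*Y + X**2*Z + 2*X*Y**2 - X*Y*Z + X*Z**2 + Y**3 - 2*Y**2*Z + 3*Y*Z**2 - Z**3

deg(f) = 3.
Substitute x = X/Z, y = Y/Z into f, then multiply by Z^3.
  monomial -1·x^2·y^1 ↦ -1·X^2·Y^1·Z^0.
  monomial 1·x^2·y^0 ↦ 1·X^2·Y^0·Z^1.
  monomial 2·x^1·y^2 ↦ 2·X^1·Y^2·Z^0.
  monomial -1·x^1·y^1 ↦ -1·X^1·Y^1·Z^1.
  monomial 1·x^1·y^0 ↦ 1·X^1·Y^0·Z^2.
  monomial 1·x^0·y^3 ↦ 1·X^0·Y^3·Z^0.
  monomial -2·x^0·y^2 ↦ -2·X^0·Y^2·Z^1.
  monomial 3·x^0·y^1 ↦ 3·X^0·Y^1·Z^2.
  monomial -1·x^0·y^0 ↦ -1·X^0·Y^0·Z^3.
Collecting: F(X, Y, Z) = -X**2*Y + X**2*Z + 2*X*Y**2 - X*Y*Z + X*Z**2 + Y**3 - 2*Y**2*Z + 3*Y*Z**2 - Z**3.


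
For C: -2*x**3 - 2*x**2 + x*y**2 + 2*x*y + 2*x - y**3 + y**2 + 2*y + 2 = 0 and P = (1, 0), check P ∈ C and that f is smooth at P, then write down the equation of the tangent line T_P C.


Tangent line at P: -8*x + 4*y + 8 = 0.

Step 1: f(1, 0) = 0, so P lies on C.
Step 2: partial derivatives
  f_x(x, y) = -6*x**2 - 4*x + y**2 + 2*y + 2, f_y(x, y) = 2*x*y + 2*x - 3*y**2 + 2*y + 2.
  f_x(P) = -8, f_y(P) = 4 (gradient nonzero, so P is smooth).
Step 3: tangent line at P: -8·(x − 1) + 4·(y − 0) = 0.
Expanding: -8*x + 4*y + 8 = 0.


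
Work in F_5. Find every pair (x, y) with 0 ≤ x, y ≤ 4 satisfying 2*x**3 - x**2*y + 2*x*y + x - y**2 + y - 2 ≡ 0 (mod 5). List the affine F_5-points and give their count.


Affine F_5-points: {(2, 3), (3, 0), (3, 3), (4, 0), (4, 3)}; count = 5.

For each of the 25 pairs (x, y) ∈ F_5², evaluate f(x, y) mod 5. Record the zeros.
  x = 0: [0↦3, 1↦3, 2↦1, 3↦2, 4↦1]  zeros at y ∈ ∅
  x = 1: [0↦1, 1↦2, 2↦1, 3↦3, 4↦3]  zeros at y ∈ ∅
  x = 2: [0↦1, 1↦1, 2↦4, 3↦0, 4↦4]  zeros at y ∈ {3}
  x = 3: [0↦0, 1↦2, 2↦2, 3↦0, 4↦1]  zeros at y ∈ {0, 3}
  x = 4: [0↦0, 1↦2, 2↦2, 3↦0, 4↦1]  zeros at y ∈ {0, 3}
Collecting zeros: affine points = {(2, 3), (3, 0), (3, 3), (4, 0), (4, 3)}.
Total count |C(F_5)_aff| = 5.


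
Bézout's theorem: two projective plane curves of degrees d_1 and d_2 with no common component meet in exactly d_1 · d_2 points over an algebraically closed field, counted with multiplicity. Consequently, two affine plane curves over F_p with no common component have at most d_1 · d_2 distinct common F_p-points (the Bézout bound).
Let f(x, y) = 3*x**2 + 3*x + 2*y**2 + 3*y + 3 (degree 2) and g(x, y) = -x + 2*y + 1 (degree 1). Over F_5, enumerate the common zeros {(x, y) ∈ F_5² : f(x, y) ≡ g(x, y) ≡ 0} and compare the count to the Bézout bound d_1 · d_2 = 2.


Common zeros: ∅; count = 0; Bézout bound = 2.

deg(f) = 2, deg(g) = 1, so Bézout bound = 2.
Scan x ∈ F_5. For each x, list the y ∈ F_5 with f(x, y) ≡ 0 and those with g(x, y) ≡ 0 (mod 5); the common zeros in that column are the intersection.
  x = 0: f ≡ 0 at y ∈ {3}; g ≡ 0 at y ∈ {2}; common: ∅.
  x = 1: f ≡ 0 at y ∈ ∅; g ≡ 0 at y ∈ {0}; common: ∅.
  x = 2: f ≡ 0 at y ∈ {2, 4}; g ≡ 0 at y ∈ {3}; common: ∅.
  x = 3: f ≡ 0 at y ∈ ∅; g ≡ 0 at y ∈ {1}; common: ∅.
  x = 4: f ≡ 0 at y ∈ {3}; g ≡ 0 at y ∈ {4}; common: ∅.
Collecting: common zeros = ∅, so the count is 0.
Comparison with the Bézout bound: 0 ≤ 2 = deg(f)·deg(g), as expected for curves with no common component (the affine F_5-count falls short of the bound because intersections may lie at infinity, over extension fields, or carry multiplicity).


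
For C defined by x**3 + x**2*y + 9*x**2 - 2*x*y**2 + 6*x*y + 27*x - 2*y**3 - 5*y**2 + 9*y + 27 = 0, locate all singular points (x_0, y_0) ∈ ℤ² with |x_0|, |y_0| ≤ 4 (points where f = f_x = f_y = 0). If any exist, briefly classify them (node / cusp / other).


Singular points: {(-3, 0)}; classification: cusp.

Compute partial derivatives:
  f_x = 3*x**2 + 2*x*y + 18*x - 2*y**2 + 6*y + 27.
  f_y = x**2 - 4*x*y + 6*x - 6*y**2 - 10*y + 9.
Scan x_0 ∈ {−4, ..., 4}. For each x_0, f_y(x_0, y) is a polynomial in y; find its integer roots y ∈ {−4, ..., 4}, then test f_x and f at those candidates.
  x = -4: f_y(-4, y) = -6*y**2 + 6*y + 1; no integer root y with |y| ≤ 4.
  x = -3: f_y(-3, y) = -6*y**2 + 2*y; vanishes at y ∈ {0}. (-3, 0): f_x = 0, f = 0 — SINGULAR.
  x = -2: f_y(-2, y) = -6*y**2 - 2*y + 1; no integer root y with |y| ≤ 4.
  x = -1: f_y(-1, y) = -6*y**2 - 6*y + 4; no integer root y with |y| ≤ 4.
  x = 0: f_y(0, y) = -6*y**2 - 10*y + 9; no integer root y with |y| ≤ 4.
  x = 1: f_y(1, y) = -6*y**2 - 14*y + 16; no integer root y with |y| ≤ 4.
  x = 2: f_y(2, y) = -6*y**2 - 18*y + 25; no integer root y with |y| ≤ 4.
  x = 3: f_y(3, y) = -6*y**2 - 22*y + 36; no integer root y with |y| ≤ 4.
  x = 4: f_y(4, y) = -6*y**2 - 26*y + 49; no integer root y with |y| ≤ 4.
Only singular point on the grid: (-3, 0).
Classify: substitute x = -3 + u, y = 0 + v and expand: f = u**3 + u**2*v - 2*u*v**2 - 2*v**3 + v**2.
No constant or linear terms (consistent with a singular point). Quadratic part: v**2. Cubic part: u**3 + u**2*v - 2*u*v**2 - 2*v**3.
The quadratic part v**2 is a perfect square, so there is a single (double) tangent line v = 0, i.e. y = 0. Restricting the cubic part to that line (v = 0) leaves u**3 ≠ 0, so f is not divisible by v and the branch is v² ≈ -u**3 to lowest order — this is a cusp.
Classification: cusp.


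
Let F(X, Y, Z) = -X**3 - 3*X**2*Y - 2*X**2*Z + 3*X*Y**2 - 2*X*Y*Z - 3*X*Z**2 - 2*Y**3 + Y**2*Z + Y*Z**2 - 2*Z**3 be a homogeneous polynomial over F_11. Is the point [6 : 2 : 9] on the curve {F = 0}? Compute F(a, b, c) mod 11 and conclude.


F(6,2,9) ≡ 2 (mod 11); P is NOT on the curve.

Evaluate F(6, 2, 9) term-by-term (mod 11).
  -X**3 ↦ -1·216·1·1 = -216
  -3*X**2*Y ↦ -3·36·2·1 = -216
  -2*X**2*Z ↦ -2·36·1·9 = -648
  3*X*Y**2 ↦ 3·6·4·1 = 72
  -2*X*Y*Z ↦ -2·6·2·9 = -216
  -3*X*Z**2 ↦ -3·6·1·81 = -1458
  -2*Y**3 ↦ -2·1·8·1 = -16
  Y**2*Z ↦ 1·1·4·9 = 36
  Y*Z**2 ↦ 1·1·2·81 = 162
  -2*Z**3 ↦ -2·1·1·729 = -1458
Sum: F(6, 2, 9) = (-216) + (-216) + (-648) + (72) + (-216) + (-1458) + (-16) + (36) + (162) + (-1458) = -3958.
Reducing mod 11: -3958 ≡ 2 (mod 11).
Since F(a, b, c) ≡ 2 ≠ 0 (mod 11), P does NOT lie on the curve.


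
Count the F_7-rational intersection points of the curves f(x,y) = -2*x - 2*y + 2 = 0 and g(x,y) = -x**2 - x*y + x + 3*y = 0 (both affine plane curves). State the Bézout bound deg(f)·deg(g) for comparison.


Common zeros: {(1, 0)}; count = 1; Bézout bound = 2.

deg(f) = 1, deg(g) = 2, so Bézout bound = 2.
Scan x ∈ F_7. For each x, list the y ∈ F_7 with f(x, y) ≡ 0 and those with g(x, y) ≡ 0 (mod 7); the common zeros in that column are the intersection.
  x = 0: f ≡ 0 at y ∈ {1}; g ≡ 0 at y ∈ {0}; common: ∅.
  x = 1: f ≡ 0 at y ∈ {0}; g ≡ 0 at y ∈ {0}; common: {0}.
  x = 2: f ≡ 0 at y ∈ {6}; g ≡ 0 at y ∈ {2}; common: ∅.
  x = 3: f ≡ 0 at y ∈ {5}; g ≡ 0 at y ∈ ∅; common: ∅.
  x = 4: f ≡ 0 at y ∈ {4}; g ≡ 0 at y ∈ {2}; common: ∅.
  x = 5: f ≡ 0 at y ∈ {3}; g ≡ 0 at y ∈ {4}; common: ∅.
  x = 6: f ≡ 0 at y ∈ {2}; g ≡ 0 at y ∈ {4}; common: ∅.
Collecting: common zeros = {(1, 0)}, so the count is 1.
Comparison with the Bézout bound: 1 ≤ 2 = deg(f)·deg(g), as expected for curves with no common component (the affine F_7-count falls short of the bound because intersections may lie at infinity, over extension fields, or carry multiplicity).


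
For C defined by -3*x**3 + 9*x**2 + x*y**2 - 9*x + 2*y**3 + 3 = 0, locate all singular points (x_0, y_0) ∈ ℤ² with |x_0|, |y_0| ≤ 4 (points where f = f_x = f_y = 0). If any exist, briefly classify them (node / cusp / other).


Singular points: {(1, 0)}; classification: cusp.

Compute partial derivatives:
  f_x = -9*x**2 + 18*x + y**2 - 9.
  f_y = 2*x*y + 6*y**2.
Scan x_0 ∈ {−4, ..., 4}. For each x_0, f_y(x_0, y) is a polynomial in y; find its integer roots y ∈ {−4, ..., 4}, then test f_x and f at those candidates.
  x = -4: f_y(-4, y) = 6*y**2 - 8*y; vanishes at y ∈ {0}. (-4, 0): f_x = -225 ≠ 0.
  x = -3: f_y(-3, y) = 6*y**2 - 6*y; vanishes at y ∈ {0, 1}. (-3, 0): f_x = -144 ≠ 0; (-3, 1): f_x = -143 ≠ 0.
  x = -2: f_y(-2, y) = 6*y**2 - 4*y; vanishes at y ∈ {0}. (-2, 0): f_x = -81 ≠ 0.
  x = -1: f_y(-1, y) = 6*y**2 - 2*y; vanishes at y ∈ {0}. (-1, 0): f_x = -36 ≠ 0.
  x = 0: f_y(0, y) = 6*y**2; vanishes at y ∈ {0}. (0, 0): f_x = -9 ≠ 0.
  x = 1: f_y(1, y) = 6*y**2 + 2*y; vanishes at y ∈ {0}. (1, 0): f_x = 0, f = 0 — SINGULAR.
  x = 2: f_y(2, y) = 6*y**2 + 4*y; vanishes at y ∈ {0}. (2, 0): f_x = -9 ≠ 0.
  x = 3: f_y(3, y) = 6*y**2 + 6*y; vanishes at y ∈ {-1, 0}. (3, -1): f_x = -35 ≠ 0; (3, 0): f_x = -36 ≠ 0.
  x = 4: f_y(4, y) = 6*y**2 + 8*y; vanishes at y ∈ {0}. (4, 0): f_x = -81 ≠ 0.
Only singular point on the grid: (1, 0).
Classify: substitute x = 1 + u, y = 0 + v and expand: f = -3*u**3 + u*v**2 + 2*v**3 + v**2.
No constant or linear terms (consistent with a singular point). Quadratic part: v**2. Cubic part: -3*u**3 + u*v**2 + 2*v**3.
The quadratic part v**2 is a perfect square, so there is a single (double) tangent line v = 0, i.e. y = 0. Restricting the cubic part to that line (v = 0) leaves -3*u**3 ≠ 0, so f is not divisible by v and the branch is v² ≈ 3*u**3 to lowest order — this is a cusp.
Classification: cusp.


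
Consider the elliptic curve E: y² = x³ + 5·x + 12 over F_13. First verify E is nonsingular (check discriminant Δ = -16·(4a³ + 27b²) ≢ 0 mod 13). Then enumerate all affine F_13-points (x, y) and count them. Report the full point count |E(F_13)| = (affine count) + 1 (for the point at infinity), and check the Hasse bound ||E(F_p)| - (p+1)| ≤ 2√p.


Affine points = {(0, 5), (0, 8), (2, 2), (2, 11), (7, 0), (10, 3), (10, 10)}; affine count = 7; |E(F_13)| = 8.

Discriminant check: Δ ∝ 4a³ + 27b² = 4·5³ + 27·12² = 4·125 + 27·144 ≡ 7 (mod 13). Nonzero ⇒ E is nonsingular.
For each x ∈ F_13, compute rhs = x³ + 5·x + 12 mod 13, then count y ∈ F_13 with y² ≡ rhs.
  x = 0: rhs = 12, matching y values: 5, 8 (2 points).
  x = 1: rhs = 5, matching y values: none (0 points).
  x = 2: rhs = 4, matching y values: 2, 11 (2 points).
  x = 3: rhs = 2, matching y values: none (0 points).
  x = 4: rhs = 5, matching y values: none (0 points).
  x = 5: rhs = 6, matching y values: none (0 points).
  x = 6: rhs = 11, matching y values: none (0 points).
  x = 7: rhs = 0, matching y values: 0 (1 points).
  x = 8: rhs = 5, matching y values: none (0 points).
  x = 9: rhs = 6, matching y values: none (0 points).
  x = 10: rhs = 9, matching y values: 3, 10 (2 points).
  x = 11: rhs = 7, matching y values: none (0 points).
  x = 12: rhs = 6, matching y values: none (0 points).
Total affine count: 7.
Full point count |E(F_13)| = 7 + 1 = 8.
Hasse bound: |8 − (13+1)| = |-6| = 6 ≤ 2√13 ≈ 7.2111 ✓.


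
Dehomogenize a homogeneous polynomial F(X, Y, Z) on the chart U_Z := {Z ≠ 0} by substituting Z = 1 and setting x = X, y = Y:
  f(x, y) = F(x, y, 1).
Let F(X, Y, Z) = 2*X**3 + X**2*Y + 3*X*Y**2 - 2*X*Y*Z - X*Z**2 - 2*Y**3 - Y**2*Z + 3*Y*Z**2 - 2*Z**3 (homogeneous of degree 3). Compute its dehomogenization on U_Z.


f(x, y) = 2*x**3 + x**2*y + 3*x*y**2 - 2*x*y - x - 2*y**3 - y**2 + 3*y - 2

On U_Z we set Z = 1. Each monomial c·X^i·Y^j·Z^k in F becomes c·x^i·y^j·1^k = c·x^i·y^j.
Substituting Z = 1: F(X, Y, 1) = 2*x**3 + x**2*y + 3*x*y**2 - 2*x*y - x - 2*y**3 - y**2 + 3*y - 2.
Note: deg(f) ≤ deg(F) = 3; strict inequality happens when F is divisible by Z (lost terms).


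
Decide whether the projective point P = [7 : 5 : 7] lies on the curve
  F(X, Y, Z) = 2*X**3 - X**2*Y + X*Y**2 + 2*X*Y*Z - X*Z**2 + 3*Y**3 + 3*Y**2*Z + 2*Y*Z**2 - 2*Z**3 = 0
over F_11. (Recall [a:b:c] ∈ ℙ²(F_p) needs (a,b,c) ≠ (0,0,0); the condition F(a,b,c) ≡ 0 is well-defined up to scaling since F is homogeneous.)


F(7,5,7) ≡ 4 (mod 11); P is NOT on the curve.

Evaluate F(7, 5, 7) term-by-term (mod 11).
  2*X**3 ↦ 2·343·1·1 = 686
  -X**2*Y ↦ -1·49·5·1 = -245
  X*Y**2 ↦ 1·7·25·1 = 175
  2*X*Y*Z ↦ 2·7·5·7 = 490
  -X*Z**2 ↦ -1·7·1·49 = -343
  3*Y**3 ↦ 3·1·125·1 = 375
  3*Y**2*Z ↦ 3·1·25·7 = 525
  2*Y*Z**2 ↦ 2·1·5·49 = 490
  -2*Z**3 ↦ -2·1·1·343 = -686
Sum: F(7, 5, 7) = (686) + (-245) + (175) + (490) + (-343) + (375) + (525) + (490) + (-686) = 1467.
Reducing mod 11: 1467 ≡ 4 (mod 11).
Since F(a, b, c) ≡ 4 ≠ 0 (mod 11), P does NOT lie on the curve.


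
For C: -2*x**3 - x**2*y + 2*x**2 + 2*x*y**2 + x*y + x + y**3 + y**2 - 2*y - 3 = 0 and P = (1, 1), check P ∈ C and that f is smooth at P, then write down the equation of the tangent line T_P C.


Tangent line at P: 7*y - 7 = 0.

Step 1: f(1, 1) = 0, so P lies on C.
Step 2: partial derivatives
  f_x(x, y) = -6*x**2 - 2*x*y + 4*x + 2*y**2 + y + 1, f_y(x, y) = -x**2 + 4*x*y + x + 3*y**2 + 2*y - 2.
  f_x(P) = 0, f_y(P) = 7 (gradient nonzero, so P is smooth).
Step 3: tangent line at P: 0·(x − 1) + 7·(y − 1) = 0.
Expanding: 7*y - 7 = 0.


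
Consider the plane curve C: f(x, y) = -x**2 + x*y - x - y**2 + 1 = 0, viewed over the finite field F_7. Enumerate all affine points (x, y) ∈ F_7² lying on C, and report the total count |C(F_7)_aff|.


Affine F_7-points: {(0, 1), (0, 6), (1, 3), (1, 5), (3, 5), (5, 6)}; count = 6.

For each of the 49 pairs (x, y) ∈ F_7², evaluate f(x, y) mod 7. Record the zeros.
  x = 0: [0↦1, 1↦0, 2↦4, 3↦6, 4↦6, 5↦4, 6↦0]  zeros at y ∈ {1, 6}
  x = 1: [0↦6, 1↦6, 2↦4, 3↦0, 4↦1, 5↦0, 6↦4]  zeros at y ∈ {3, 5}
  x = 2: [0↦2, 1↦3, 2↦2, 3↦6, 4↦1, 5↦1, 6↦6]  zeros at y ∈ ∅
  x = 3: [0↦3, 1↦5, 2↦5, 3↦3, 4↦6, 5↦0, 6↦6]  zeros at y ∈ {5}
  x = 4: [0↦2, 1↦5, 2↦6, 3↦5, 4↦2, 5↦4, 6↦4]  zeros at y ∈ ∅
  x = 5: [0↦6, 1↦3, 2↦5, 3↦5, 4↦3, 5↦6, 6↦0]  zeros at y ∈ {6}
  x = 6: [0↦1, 1↦6, 2↦2, 3↦3, 4↦2, 5↦6, 6↦1]  zeros at y ∈ ∅
Collecting zeros: affine points = {(0, 1), (0, 6), (1, 3), (1, 5), (3, 5), (5, 6)}.
Total count |C(F_7)_aff| = 6.


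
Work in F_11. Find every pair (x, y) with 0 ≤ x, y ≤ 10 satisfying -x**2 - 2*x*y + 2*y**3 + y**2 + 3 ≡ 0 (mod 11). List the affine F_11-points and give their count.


Affine F_11-points: {(0, 3), (2, 2), (3, 8), (4, 4), (4, 6), (5, 0), (5, 2), (5, 3), (6, 0), (6, 6), (6, 10), (7, 10), (10, 4)}; count = 13.

For each of the 121 pairs (x, y) ∈ F_11², evaluate f(x, y) mod 11. Record the zeros.
  x = 0: [0↦3, 1↦6, 2↦1, 3↦0, 4↦4, 5↦3, 6↦9, 7↦1, 8↦2, 9↦2, 10↦2]  zeros at y ∈ {3}
  x = 1: [0↦2, 1↦3, 2↦7, 3↦4, 4↦6, 5↦3, 6↦7, 7↦8, 8↦7, 9↦5, 10↦3]  zeros at y ∈ ∅
  x = 2: [0↦10, 1↦9, 2↦0, 3↦6, 4↦6, 5↦1, 6↦3, 7↦2, 8↦10, 9↦6, 10↦2]  zeros at y ∈ {2}
  x = 3: [0↦5, 1↦2, 2↦2, 3↦6, 4↦4, 5↦8, 6↦8, 7↦5, 8↦0, 9↦5, 10↦10]  zeros at y ∈ {8}
  x = 4: [0↦9, 1↦4, 2↦2, 3↦4, 4↦0, 5↦2, 6↦0, 7↦6, 8↦10, 9↦2, 10↦5]  zeros at y ∈ {4, 6}
  x = 5: [0↦0, 1↦4, 2↦0, 3↦0, 4↦5, 5↦5, 6↦1, 7↦5, 8↦7, 9↦8, 10↦9]  zeros at y ∈ {0, 2, 3}
  x = 6: [0↦0, 1↦2, 2↦7, 3↦5, 4↦8, 5↦6, 6↦0, 7↦2, 8↦2, 9↦1, 10↦0]  zeros at y ∈ {0, 6, 10}
  x = 7: [0↦9, 1↦9, 2↦1, 3↦8, 4↦9, 5↦5, 6↦8, 7↦8, 8↦6, 9↦3, 10↦0]  zeros at y ∈ {10}
  x = 8: [0↦5, 1↦3, 2↦4, 3↦9, 4↦8, 5↦2, 6↦3, 7↦1, 8↦8, 9↦3, 10↦9]  zeros at y ∈ ∅
  x = 9: [0↦10, 1↦6, 2↦5, 3↦8, 4↦5, 5↦8, 6↦7, 7↦3, 8↦8, 9↦1, 10↦5]  zeros at y ∈ ∅
  x = 10: [0↦2, 1↦7, 2↦4, 3↦5, 4↦0, 5↦1, 6↦9, 7↦3, 8↦6, 9↦8, 10↦10]  zeros at y ∈ {4}
Collecting zeros: affine points = {(0, 3), (2, 2), (3, 8), (4, 4), (4, 6), (5, 0), (5, 2), (5, 3), (6, 0), (6, 6), (6, 10), (7, 10), (10, 4)}.
Total count |C(F_11)_aff| = 13.


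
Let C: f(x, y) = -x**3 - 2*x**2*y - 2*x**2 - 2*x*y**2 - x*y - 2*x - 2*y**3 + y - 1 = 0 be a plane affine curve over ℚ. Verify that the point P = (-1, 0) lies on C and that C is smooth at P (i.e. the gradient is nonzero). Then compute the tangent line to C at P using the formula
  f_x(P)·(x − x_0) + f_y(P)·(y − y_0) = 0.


Tangent line at P: -x - 1 = 0.

Step 1: f(-1, 0) = 0, so P lies on C.
Step 2: partial derivatives
  f_x(x, y) = -3*x**2 - 4*x*y - 4*x - 2*y**2 - y - 2, f_y(x, y) = -2*x**2 - 4*x*y - x - 6*y**2 + 1.
  f_x(P) = -1, f_y(P) = 0 (gradient nonzero, so P is smooth).
Step 3: tangent line at P: -1·(x − -1) + 0·(y − 0) = 0.
Expanding: -x - 1 = 0.


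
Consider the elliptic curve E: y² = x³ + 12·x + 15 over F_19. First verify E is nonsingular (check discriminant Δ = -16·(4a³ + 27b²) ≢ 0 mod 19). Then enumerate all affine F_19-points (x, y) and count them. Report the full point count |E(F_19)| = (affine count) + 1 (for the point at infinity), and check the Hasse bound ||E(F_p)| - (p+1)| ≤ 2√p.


Affine points = {(1, 3), (1, 16), (2, 3), (2, 16), (7, 9), (7, 10), (9, 4), (9, 15), (12, 5), (12, 14), (14, 1), (14, 18), (15, 6), (15, 13), (16, 3), (16, 16)}; affine count = 16; |E(F_19)| = 17.

Discriminant check: Δ ∝ 4a³ + 27b² = 4·12³ + 27·15² = 4·1728 + 27·225 ≡ 10 (mod 19). Nonzero ⇒ E is nonsingular.
For each x ∈ F_19, compute rhs = x³ + 12·x + 15 mod 19, then count y ∈ F_19 with y² ≡ rhs.
  x = 0: rhs = 15, matching y values: none (0 points).
  x = 1: rhs = 9, matching y values: 3, 16 (2 points).
  x = 2: rhs = 9, matching y values: 3, 16 (2 points).
  x = 3: rhs = 2, matching y values: none (0 points).
  x = 4: rhs = 13, matching y values: none (0 points).
  x = 5: rhs = 10, matching y values: none (0 points).
  x = 6: rhs = 18, matching y values: none (0 points).
  x = 7: rhs = 5, matching y values: 9, 10 (2 points).
  x = 8: rhs = 15, matching y values: none (0 points).
  x = 9: rhs = 16, matching y values: 4, 15 (2 points).
  x = 10: rhs = 14, matching y values: none (0 points).
  x = 11: rhs = 15, matching y values: none (0 points).
  x = 12: rhs = 6, matching y values: 5, 14 (2 points).
  x = 13: rhs = 12, matching y values: none (0 points).
  x = 14: rhs = 1, matching y values: 1, 18 (2 points).
  x = 15: rhs = 17, matching y values: 6, 13 (2 points).
  x = 16: rhs = 9, matching y values: 3, 16 (2 points).
  x = 17: rhs = 2, matching y values: none (0 points).
  x = 18: rhs = 2, matching y values: none (0 points).
Total affine count: 16.
Full point count |E(F_19)| = 16 + 1 = 17.
Hasse bound: |17 − (19+1)| = |-3| = 3 ≤ 2√19 ≈ 8.7178 ✓.


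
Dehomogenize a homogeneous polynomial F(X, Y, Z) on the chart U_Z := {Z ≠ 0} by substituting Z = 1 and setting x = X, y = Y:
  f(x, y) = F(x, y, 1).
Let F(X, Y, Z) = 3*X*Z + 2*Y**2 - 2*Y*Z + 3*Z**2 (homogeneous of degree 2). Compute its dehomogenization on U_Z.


f(x, y) = 3*x + 2*y**2 - 2*y + 3

On U_Z we set Z = 1. Each monomial c·X^i·Y^j·Z^k in F becomes c·x^i·y^j·1^k = c·x^i·y^j.
Substituting Z = 1: F(X, Y, 1) = 3*x + 2*y**2 - 2*y + 3.
Note: deg(f) ≤ deg(F) = 2; strict inequality happens when F is divisible by Z (lost terms).


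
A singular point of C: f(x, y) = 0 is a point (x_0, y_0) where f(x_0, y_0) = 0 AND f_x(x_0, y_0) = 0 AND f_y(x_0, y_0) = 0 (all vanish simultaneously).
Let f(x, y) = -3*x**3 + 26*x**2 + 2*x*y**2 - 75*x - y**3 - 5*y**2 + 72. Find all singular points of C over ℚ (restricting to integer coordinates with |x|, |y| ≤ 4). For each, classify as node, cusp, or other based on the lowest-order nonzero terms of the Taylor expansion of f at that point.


Singular points: {(3, 0)}; classification: node.

Compute partial derivatives:
  f_x = -9*x**2 + 52*x + 2*y**2 - 75.
  f_y = 4*x*y - 3*y**2 - 10*y.
Scan x_0 ∈ {−4, ..., 4}. For each x_0, f_y(x_0, y) is a polynomial in y; find its integer roots y ∈ {−4, ..., 4}, then test f_x and f at those candidates.
  x = -4: f_y(-4, y) = -3*y**2 - 26*y; vanishes at y ∈ {0}. (-4, 0): f_x = -427 ≠ 0.
  x = -3: f_y(-3, y) = -3*y**2 - 22*y; vanishes at y ∈ {0}. (-3, 0): f_x = -312 ≠ 0.
  x = -2: f_y(-2, y) = -3*y**2 - 18*y; vanishes at y ∈ {0}. (-2, 0): f_x = -215 ≠ 0.
  x = -1: f_y(-1, y) = -3*y**2 - 14*y; vanishes at y ∈ {0}. (-1, 0): f_x = -136 ≠ 0.
  x = 0: f_y(0, y) = -3*y**2 - 10*y; vanishes at y ∈ {0}. (0, 0): f_x = -75 ≠ 0.
  x = 1: f_y(1, y) = -3*y**2 - 6*y; vanishes at y ∈ {-2, 0}. (1, -2): f_x = -24 ≠ 0; (1, 0): f_x = -32 ≠ 0.
  x = 2: f_y(2, y) = -3*y**2 - 2*y; vanishes at y ∈ {0}. (2, 0): f_x = -7 ≠ 0.
  x = 3: f_y(3, y) = -3*y**2 + 2*y; vanishes at y ∈ {0}. (3, 0): f_x = 0, f = 0 — SINGULAR.
  x = 4: f_y(4, y) = -3*y**2 + 6*y; vanishes at y ∈ {0, 2}. (4, 0): f_x = -11 ≠ 0; (4, 2): f_x = -3 ≠ 0.
Only singular point on the grid: (3, 0).
Classify: substitute x = 3 + u, y = 0 + v and expand: f = -3*u**3 - u**2 + 2*u*v**2 - v**3 + v**2.
No constant or linear terms (consistent with a singular point). Quadratic part: -u**2 + v**2. Cubic part: -3*u**3 + 2*u*v**2 - v**3.
The quadratic part v**2 - u**2 = (v − u)(v + u) splits into two distinct linear factors, so there are two distinct tangent lines y − 0 = ±(x − 3) — this is a node (ordinary double point).
Classification: node.


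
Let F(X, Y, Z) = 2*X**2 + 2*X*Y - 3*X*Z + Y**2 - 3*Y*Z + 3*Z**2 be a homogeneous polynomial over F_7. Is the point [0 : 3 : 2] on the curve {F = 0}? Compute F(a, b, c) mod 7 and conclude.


F(0,3,2) ≡ 3 (mod 7); P is NOT on the curve.

Evaluate F(0, 3, 2) term-by-term (mod 7).
  2*X**2 ↦ 2·0·1·1 = 0
  2*X*Y ↦ 2·0·3·1 = 0
  -3*X*Z ↦ -3·0·1·2 = 0
  Y**2 ↦ 1·1·9·1 = 9
  -3*Y*Z ↦ -3·1·3·2 = -18
  3*Z**2 ↦ 3·1·1·4 = 12
Sum: F(0, 3, 2) = (0) + (0) + (0) + (9) + (-18) + (12) = 3.
Reducing mod 7: 3 ≡ 3 (mod 7).
Since F(a, b, c) ≡ 3 ≠ 0 (mod 7), P does NOT lie on the curve.


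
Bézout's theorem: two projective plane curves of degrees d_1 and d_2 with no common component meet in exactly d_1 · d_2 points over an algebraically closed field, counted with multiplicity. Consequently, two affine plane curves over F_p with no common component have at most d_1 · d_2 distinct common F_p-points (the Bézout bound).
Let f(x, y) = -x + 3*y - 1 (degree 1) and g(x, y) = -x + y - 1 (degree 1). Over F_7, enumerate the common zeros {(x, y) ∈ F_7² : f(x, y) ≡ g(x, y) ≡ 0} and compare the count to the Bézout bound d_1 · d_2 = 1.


Common zeros: {(6, 0)}; count = 1; Bézout bound = 1.

deg(f) = 1, deg(g) = 1, so Bézout bound = 1.
Scan x ∈ F_7. For each x, list the y ∈ F_7 with f(x, y) ≡ 0 and those with g(x, y) ≡ 0 (mod 7); the common zeros in that column are the intersection.
  x = 0: f ≡ 0 at y ∈ {5}; g ≡ 0 at y ∈ {1}; common: ∅.
  x = 1: f ≡ 0 at y ∈ {3}; g ≡ 0 at y ∈ {2}; common: ∅.
  x = 2: f ≡ 0 at y ∈ {1}; g ≡ 0 at y ∈ {3}; common: ∅.
  x = 3: f ≡ 0 at y ∈ {6}; g ≡ 0 at y ∈ {4}; common: ∅.
  x = 4: f ≡ 0 at y ∈ {4}; g ≡ 0 at y ∈ {5}; common: ∅.
  x = 5: f ≡ 0 at y ∈ {2}; g ≡ 0 at y ∈ {6}; common: ∅.
  x = 6: f ≡ 0 at y ∈ {0}; g ≡ 0 at y ∈ {0}; common: {0}.
Collecting: common zeros = {(6, 0)}, so the count is 1.
Comparison with the Bézout bound: 1 ≤ 1 = deg(f)·deg(g), as expected for curves with no common component (the bound is attained).


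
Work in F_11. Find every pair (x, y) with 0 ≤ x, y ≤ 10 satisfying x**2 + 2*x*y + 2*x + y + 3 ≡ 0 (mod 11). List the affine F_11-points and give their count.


Affine F_11-points: {(0, 8), (1, 9), (2, 0), (3, 10), (4, 8), (6, 2), (7, 0), (8, 10), (9, 1), (10, 2)}; count = 10.

For each of the 121 pairs (x, y) ∈ F_11², evaluate f(x, y) mod 11. Record the zeros.
  x = 0: [0↦3, 1↦4, 2↦5, 3↦6, 4↦7, 5↦8, 6↦9, 7↦10, 8↦0, 9↦1, 10↦2]  zeros at y ∈ {8}
  x = 1: [0↦6, 1↦9, 2↦1, 3↦4, 4↦7, 5↦10, 6↦2, 7↦5, 8↦8, 9↦0, 10↦3]  zeros at y ∈ {9}
  x = 2: [0↦0, 1↦5, 2↦10, 3↦4, 4↦9, 5↦3, 6↦8, 7↦2, 8↦7, 9↦1, 10↦6]  zeros at y ∈ {0}
  x = 3: [0↦7, 1↦3, 2↦10, 3↦6, 4↦2, 5↦9, 6↦5, 7↦1, 8↦8, 9↦4, 10↦0]  zeros at y ∈ {10}
  x = 4: [0↦5, 1↦3, 2↦1, 3↦10, 4↦8, 5↦6, 6↦4, 7↦2, 8↦0, 9↦9, 10↦7]  zeros at y ∈ {8}
  x = 5: [0↦5, 1↦5, 2↦5, 3↦5, 4↦5, 5↦5, 6↦5, 7↦5, 8↦5, 9↦5, 10↦5]  zeros at y ∈ ∅
  x = 6: [0↦7, 1↦9, 2↦0, 3↦2, 4↦4, 5↦6, 6↦8, 7↦10, 8↦1, 9↦3, 10↦5]  zeros at y ∈ {2}
  x = 7: [0↦0, 1↦4, 2↦8, 3↦1, 4↦5, 5↦9, 6↦2, 7↦6, 8↦10, 9↦3, 10↦7]  zeros at y ∈ {0}
  x = 8: [0↦6, 1↦1, 2↦7, 3↦2, 4↦8, 5↦3, 6↦9, 7↦4, 8↦10, 9↦5, 10↦0]  zeros at y ∈ {10}
  x = 9: [0↦3, 1↦0, 2↦8, 3↦5, 4↦2, 5↦10, 6↦7, 7↦4, 8↦1, 9↦9, 10↦6]  zeros at y ∈ {1}
  x = 10: [0↦2, 1↦1, 2↦0, 3↦10, 4↦9, 5↦8, 6↦7, 7↦6, 8↦5, 9↦4, 10↦3]  zeros at y ∈ {2}
Collecting zeros: affine points = {(0, 8), (1, 9), (2, 0), (3, 10), (4, 8), (6, 2), (7, 0), (8, 10), (9, 1), (10, 2)}.
Total count |C(F_11)_aff| = 10.
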